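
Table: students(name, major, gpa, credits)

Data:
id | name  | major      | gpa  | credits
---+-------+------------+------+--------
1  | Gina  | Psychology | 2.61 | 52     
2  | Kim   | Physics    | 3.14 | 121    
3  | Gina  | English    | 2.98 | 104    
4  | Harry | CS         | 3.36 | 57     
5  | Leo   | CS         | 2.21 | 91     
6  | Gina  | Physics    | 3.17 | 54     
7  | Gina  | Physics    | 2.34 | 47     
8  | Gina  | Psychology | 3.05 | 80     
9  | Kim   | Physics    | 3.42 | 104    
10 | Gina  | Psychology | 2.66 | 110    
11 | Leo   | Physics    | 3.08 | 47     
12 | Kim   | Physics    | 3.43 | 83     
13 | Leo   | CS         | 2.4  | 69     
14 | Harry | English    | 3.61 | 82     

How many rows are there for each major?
SELECT major, COUNT(*) as count
FROM students
GROUP BY major

Result:
  CS: 3
  English: 2
  Physics: 6
  Psychology: 3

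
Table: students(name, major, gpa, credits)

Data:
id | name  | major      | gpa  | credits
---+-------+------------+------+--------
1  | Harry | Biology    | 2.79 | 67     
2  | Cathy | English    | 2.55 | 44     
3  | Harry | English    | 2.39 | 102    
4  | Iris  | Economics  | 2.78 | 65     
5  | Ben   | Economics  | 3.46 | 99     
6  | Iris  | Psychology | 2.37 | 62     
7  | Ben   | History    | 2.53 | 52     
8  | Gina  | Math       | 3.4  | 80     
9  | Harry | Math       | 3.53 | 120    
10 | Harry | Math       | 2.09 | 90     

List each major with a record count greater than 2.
SELECT major, COUNT(*) as cnt
FROM students
GROUP BY major
HAVING COUNT(*) > 2

Result:
  Math: 3

Note: HAVING filters groups after aggregation, WHERE filters rows before.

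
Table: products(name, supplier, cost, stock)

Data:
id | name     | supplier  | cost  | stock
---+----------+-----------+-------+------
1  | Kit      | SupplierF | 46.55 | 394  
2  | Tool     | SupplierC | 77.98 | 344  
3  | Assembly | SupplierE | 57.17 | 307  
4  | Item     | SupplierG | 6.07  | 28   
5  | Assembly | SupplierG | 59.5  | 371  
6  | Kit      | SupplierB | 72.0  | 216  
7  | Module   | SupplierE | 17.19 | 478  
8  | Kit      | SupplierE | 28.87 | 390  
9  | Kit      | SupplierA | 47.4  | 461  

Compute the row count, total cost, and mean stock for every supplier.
SELECT supplier,
       COUNT(*) as cnt,
       SUM(cost) as total_cost,
       AVG(stock) as avg_stock
FROM products
GROUP BY supplier

Result:
  SupplierA: 1 records, 47.40 total cost, 461.00 avg stock
  SupplierB: 1 records, 72.00 total cost, 216.00 avg stock
  SupplierC: 1 records, 77.98 total cost, 344.00 avg stock
  SupplierE: 3 records, 103.23 total cost, 391.67 avg stock
  SupplierF: 1 records, 46.55 total cost, 394.00 avg stock
  SupplierG: 2 records, 65.57 total cost, 199.50 avg stock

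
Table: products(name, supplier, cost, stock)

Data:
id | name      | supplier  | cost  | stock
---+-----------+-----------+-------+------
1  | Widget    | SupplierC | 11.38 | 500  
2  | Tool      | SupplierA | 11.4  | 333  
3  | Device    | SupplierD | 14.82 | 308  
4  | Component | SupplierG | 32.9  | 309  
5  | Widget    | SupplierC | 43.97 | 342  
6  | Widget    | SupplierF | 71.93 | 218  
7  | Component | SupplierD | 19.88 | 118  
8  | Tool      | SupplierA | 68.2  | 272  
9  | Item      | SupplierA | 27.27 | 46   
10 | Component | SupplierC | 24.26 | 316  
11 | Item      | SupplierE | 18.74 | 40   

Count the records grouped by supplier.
SELECT supplier, COUNT(*) as count
FROM products
GROUP BY supplier

Result:
  SupplierA: 3
  SupplierC: 3
  SupplierD: 2
  SupplierE: 1
  SupplierF: 1
  SupplierG: 1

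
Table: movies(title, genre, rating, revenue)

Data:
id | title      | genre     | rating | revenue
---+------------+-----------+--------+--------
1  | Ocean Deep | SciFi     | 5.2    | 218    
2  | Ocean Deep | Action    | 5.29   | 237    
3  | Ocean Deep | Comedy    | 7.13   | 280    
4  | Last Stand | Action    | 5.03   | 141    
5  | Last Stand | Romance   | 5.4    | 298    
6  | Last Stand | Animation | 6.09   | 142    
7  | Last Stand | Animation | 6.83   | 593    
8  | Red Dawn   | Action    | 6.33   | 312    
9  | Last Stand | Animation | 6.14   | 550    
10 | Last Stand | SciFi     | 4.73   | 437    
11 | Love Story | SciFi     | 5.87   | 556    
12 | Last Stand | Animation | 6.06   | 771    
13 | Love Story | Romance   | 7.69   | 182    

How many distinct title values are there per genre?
SELECT genre, COUNT(DISTINCT title)
FROM movies
GROUP BY genre

Result:
  Action: 3 distinct
  Animation: 1 distinct
  Comedy: 1 distinct
  Romance: 2 distinct
  SciFi: 3 distinct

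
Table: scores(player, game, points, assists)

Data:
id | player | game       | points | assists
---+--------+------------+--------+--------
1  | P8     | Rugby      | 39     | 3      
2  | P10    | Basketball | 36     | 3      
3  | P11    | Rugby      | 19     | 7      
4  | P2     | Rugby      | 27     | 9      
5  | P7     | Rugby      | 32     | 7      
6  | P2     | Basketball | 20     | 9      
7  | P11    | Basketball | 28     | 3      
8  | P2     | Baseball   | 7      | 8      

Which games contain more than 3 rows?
SELECT game, COUNT(*) as cnt
FROM scores
GROUP BY game
HAVING COUNT(*) > 3

Result:
  Rugby: 4

Note: HAVING filters groups after aggregation, WHERE filters rows before.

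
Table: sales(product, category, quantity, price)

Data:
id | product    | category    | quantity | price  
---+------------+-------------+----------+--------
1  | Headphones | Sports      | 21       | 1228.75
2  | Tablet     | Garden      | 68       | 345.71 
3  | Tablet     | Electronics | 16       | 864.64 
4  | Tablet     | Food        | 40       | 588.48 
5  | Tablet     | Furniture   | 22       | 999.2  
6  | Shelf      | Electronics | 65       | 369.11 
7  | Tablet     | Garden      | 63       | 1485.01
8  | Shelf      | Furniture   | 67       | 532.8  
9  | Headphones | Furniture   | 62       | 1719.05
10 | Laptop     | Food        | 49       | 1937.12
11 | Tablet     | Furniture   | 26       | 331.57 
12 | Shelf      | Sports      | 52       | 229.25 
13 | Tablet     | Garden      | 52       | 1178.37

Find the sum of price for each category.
SELECT category, SUM(price) as result
FROM sales
GROUP BY category

Result:
  Electronics: 1233.75
  Food: 2525.60
  Furniture: 3582.62
  Garden: 3009.09
  Sports: 1458.00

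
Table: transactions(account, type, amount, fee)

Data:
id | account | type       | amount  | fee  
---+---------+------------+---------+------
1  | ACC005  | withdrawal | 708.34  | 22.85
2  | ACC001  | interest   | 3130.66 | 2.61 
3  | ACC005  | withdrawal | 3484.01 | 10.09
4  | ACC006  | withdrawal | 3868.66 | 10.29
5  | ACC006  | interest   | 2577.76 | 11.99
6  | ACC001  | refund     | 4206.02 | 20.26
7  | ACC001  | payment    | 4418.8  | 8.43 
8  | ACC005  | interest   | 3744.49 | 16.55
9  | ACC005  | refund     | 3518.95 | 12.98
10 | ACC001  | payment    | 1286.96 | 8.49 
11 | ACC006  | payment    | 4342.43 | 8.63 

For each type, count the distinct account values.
SELECT type, COUNT(DISTINCT account)
FROM transactions
GROUP BY type

Result:
  interest: 3 distinct
  payment: 2 distinct
  refund: 2 distinct
  withdrawal: 2 distinct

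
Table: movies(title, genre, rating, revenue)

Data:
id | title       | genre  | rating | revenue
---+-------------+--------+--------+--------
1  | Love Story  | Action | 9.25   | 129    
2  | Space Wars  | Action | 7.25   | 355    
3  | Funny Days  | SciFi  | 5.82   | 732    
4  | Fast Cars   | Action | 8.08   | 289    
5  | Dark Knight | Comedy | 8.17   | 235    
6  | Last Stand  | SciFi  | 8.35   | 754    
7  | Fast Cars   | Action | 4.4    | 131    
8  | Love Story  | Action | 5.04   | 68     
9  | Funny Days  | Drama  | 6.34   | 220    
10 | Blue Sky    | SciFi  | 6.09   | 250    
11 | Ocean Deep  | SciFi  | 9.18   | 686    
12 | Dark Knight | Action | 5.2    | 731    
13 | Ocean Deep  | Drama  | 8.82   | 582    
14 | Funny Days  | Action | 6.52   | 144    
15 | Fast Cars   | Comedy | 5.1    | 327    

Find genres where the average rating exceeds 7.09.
SELECT genre, AVG(rating)
FROM movies
GROUP BY genre
HAVING AVG(rating) > 7.09

Result:
  Drama: avg=7.58
  SciFi: avg=7.36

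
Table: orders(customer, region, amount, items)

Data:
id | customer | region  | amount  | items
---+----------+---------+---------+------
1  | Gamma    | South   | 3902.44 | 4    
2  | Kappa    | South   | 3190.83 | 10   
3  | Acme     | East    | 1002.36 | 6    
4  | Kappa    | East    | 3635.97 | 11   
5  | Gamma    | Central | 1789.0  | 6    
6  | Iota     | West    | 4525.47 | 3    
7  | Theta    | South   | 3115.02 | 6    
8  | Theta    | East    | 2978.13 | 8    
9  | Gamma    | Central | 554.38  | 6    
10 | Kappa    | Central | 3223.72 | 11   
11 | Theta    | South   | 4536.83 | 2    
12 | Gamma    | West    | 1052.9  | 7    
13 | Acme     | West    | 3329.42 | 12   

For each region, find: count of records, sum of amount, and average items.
SELECT region,
       COUNT(*) as cnt,
       SUM(amount) as total_amount,
       AVG(items) as avg_items
FROM orders
GROUP BY region

Result:
  Central: 3 records, 5567.10 total amount, 7.67 avg items
  East: 3 records, 7616.46 total amount, 8.33 avg items
  South: 4 records, 14745.12 total amount, 5.50 avg items
  West: 3 records, 8907.79 total amount, 7.33 avg items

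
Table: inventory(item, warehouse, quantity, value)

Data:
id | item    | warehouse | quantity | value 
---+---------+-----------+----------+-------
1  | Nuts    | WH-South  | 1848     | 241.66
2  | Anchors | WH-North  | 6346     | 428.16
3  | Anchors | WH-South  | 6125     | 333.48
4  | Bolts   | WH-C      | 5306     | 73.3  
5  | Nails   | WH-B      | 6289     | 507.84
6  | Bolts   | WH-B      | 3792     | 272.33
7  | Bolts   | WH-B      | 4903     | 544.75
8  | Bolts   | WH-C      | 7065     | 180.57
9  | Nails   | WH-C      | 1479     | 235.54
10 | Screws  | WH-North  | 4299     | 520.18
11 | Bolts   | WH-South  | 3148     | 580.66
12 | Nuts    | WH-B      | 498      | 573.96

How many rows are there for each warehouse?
SELECT warehouse, COUNT(*) as count
FROM inventory
GROUP BY warehouse

Result:
  WH-B: 4
  WH-C: 3
  WH-North: 2
  WH-South: 3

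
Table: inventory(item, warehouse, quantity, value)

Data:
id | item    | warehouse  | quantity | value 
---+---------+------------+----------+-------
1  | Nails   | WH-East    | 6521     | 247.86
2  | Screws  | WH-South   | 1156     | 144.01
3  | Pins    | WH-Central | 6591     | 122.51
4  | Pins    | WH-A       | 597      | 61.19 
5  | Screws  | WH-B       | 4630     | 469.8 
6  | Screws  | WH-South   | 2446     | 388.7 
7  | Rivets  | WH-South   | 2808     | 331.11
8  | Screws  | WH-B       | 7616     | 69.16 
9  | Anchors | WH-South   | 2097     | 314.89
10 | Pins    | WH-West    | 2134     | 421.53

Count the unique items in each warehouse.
SELECT warehouse, COUNT(DISTINCT item)
FROM inventory
GROUP BY warehouse

Result:
  WH-A: 1 distinct
  WH-B: 1 distinct
  WH-Central: 1 distinct
  WH-East: 1 distinct
  WH-South: 3 distinct
  WH-West: 1 distinct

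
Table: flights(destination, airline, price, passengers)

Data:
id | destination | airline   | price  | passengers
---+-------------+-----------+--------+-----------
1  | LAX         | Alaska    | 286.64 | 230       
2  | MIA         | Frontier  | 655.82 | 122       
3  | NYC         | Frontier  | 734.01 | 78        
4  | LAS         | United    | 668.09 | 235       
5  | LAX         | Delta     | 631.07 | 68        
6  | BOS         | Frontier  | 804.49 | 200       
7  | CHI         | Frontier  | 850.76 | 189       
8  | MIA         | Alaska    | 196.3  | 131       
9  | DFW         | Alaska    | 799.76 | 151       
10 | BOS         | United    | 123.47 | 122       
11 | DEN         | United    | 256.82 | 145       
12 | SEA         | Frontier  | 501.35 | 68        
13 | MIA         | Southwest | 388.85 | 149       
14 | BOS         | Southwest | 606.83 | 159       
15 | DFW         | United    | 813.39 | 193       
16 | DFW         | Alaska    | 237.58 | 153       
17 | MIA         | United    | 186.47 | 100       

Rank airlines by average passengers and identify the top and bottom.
SELECT airline, AVG(passengers)
FROM flights
GROUP BY airline
ORDER BY AVG(passengers)

All groups:
  Delta: 68.00
  Frontier: 131.40
  Southwest: 154.00
  United: 159.00
  Alaska: 166.25

Highest: Alaska (166.25)
Lowest: Delta (68.00)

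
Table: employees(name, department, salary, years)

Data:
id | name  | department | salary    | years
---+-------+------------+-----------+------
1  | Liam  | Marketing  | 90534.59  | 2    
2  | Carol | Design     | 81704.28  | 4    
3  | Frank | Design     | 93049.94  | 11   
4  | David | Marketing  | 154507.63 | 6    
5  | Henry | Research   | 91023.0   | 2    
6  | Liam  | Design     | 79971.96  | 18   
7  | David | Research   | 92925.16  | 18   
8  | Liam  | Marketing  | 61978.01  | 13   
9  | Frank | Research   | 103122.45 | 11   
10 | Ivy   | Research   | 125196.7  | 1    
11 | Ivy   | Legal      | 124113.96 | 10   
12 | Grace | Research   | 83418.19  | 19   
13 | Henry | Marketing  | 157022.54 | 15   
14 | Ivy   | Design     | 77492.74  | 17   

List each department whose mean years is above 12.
SELECT department, AVG(years)
FROM employees
GROUP BY department
HAVING AVG(years) > 12

Result:
  Design: avg=12.50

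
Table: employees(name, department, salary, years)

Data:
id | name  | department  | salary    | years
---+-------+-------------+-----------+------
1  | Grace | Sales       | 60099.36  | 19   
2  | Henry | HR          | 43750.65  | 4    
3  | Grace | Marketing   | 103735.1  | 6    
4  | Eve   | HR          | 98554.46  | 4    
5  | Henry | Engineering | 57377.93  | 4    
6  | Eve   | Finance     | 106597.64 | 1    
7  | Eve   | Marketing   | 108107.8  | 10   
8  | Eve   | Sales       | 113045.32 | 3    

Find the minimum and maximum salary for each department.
SELECT department, MIN(salary), MAX(salary)
FROM employees
GROUP BY department

Result:
  Engineering: min=57377.93, max=57377.93
  Finance: min=106597.64, max=106597.64
  HR: min=43750.65, max=98554.46
  Marketing: min=103735.10, max=108107.80
  Sales: min=60099.36, max=113045.32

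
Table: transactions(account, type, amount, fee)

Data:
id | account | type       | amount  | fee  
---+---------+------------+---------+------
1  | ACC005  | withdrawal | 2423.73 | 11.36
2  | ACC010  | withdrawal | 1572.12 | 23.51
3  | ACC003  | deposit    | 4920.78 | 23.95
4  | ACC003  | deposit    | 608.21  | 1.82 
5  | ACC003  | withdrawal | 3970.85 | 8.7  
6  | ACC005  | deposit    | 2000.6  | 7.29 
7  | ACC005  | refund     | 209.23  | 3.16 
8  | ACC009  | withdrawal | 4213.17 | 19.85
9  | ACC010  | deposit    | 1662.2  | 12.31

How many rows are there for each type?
SELECT type, COUNT(*) as count
FROM transactions
GROUP BY type

Result:
  deposit: 4
  refund: 1
  withdrawal: 4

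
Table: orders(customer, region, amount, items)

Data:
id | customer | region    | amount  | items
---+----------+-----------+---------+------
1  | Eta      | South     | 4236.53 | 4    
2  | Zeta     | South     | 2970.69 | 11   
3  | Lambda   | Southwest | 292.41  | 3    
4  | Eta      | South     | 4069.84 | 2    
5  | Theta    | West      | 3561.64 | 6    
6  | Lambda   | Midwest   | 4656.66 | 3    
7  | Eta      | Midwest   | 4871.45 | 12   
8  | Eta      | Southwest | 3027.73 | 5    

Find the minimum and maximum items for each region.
SELECT region, MIN(items), MAX(items)
FROM orders
GROUP BY region

Result:
  Midwest: min=3, max=12
  South: min=2, max=11
  Southwest: min=3, max=5
  West: min=6, max=6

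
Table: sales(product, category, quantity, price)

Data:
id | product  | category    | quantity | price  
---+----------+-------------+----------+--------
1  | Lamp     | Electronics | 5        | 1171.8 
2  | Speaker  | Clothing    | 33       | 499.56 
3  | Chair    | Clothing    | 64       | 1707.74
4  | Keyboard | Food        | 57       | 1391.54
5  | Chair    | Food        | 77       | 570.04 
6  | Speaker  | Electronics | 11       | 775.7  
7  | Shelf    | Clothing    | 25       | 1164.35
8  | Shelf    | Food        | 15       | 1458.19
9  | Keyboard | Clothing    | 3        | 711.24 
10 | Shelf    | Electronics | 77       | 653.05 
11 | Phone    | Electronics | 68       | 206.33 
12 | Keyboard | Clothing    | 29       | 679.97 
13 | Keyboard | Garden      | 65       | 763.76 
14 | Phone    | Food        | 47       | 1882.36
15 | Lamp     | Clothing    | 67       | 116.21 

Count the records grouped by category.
SELECT category, COUNT(*) as count
FROM sales
GROUP BY category

Result:
  Clothing: 6
  Electronics: 4
  Food: 4
  Garden: 1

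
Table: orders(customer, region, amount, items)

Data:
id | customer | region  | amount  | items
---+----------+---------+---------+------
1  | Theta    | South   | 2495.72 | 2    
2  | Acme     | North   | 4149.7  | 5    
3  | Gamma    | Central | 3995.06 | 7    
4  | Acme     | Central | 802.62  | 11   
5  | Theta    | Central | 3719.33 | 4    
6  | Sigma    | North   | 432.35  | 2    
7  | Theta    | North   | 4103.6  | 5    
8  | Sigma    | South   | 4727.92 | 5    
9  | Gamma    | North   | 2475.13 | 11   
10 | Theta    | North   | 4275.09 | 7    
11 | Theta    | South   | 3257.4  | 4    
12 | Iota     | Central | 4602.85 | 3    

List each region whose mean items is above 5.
SELECT region, AVG(items)
FROM orders
GROUP BY region
HAVING AVG(items) > 5

Result:
  Central: avg=6.25
  North: avg=6.00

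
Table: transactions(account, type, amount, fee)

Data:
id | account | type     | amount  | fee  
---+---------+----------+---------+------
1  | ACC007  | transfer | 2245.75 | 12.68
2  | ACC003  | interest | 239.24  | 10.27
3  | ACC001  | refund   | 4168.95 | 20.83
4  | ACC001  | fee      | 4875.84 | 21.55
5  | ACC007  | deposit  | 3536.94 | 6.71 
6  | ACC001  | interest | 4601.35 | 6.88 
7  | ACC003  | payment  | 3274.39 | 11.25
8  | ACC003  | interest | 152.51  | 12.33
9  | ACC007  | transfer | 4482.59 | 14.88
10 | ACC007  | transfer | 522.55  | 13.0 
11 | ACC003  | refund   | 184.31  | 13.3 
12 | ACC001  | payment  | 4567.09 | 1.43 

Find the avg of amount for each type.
SELECT type, AVG(amount) as result
FROM transactions
GROUP BY type

Result:
  deposit: 3536.94
  fee: 4875.84
  interest: 1664.37
  payment: 3920.74
  refund: 2176.63
  transfer: 2416.96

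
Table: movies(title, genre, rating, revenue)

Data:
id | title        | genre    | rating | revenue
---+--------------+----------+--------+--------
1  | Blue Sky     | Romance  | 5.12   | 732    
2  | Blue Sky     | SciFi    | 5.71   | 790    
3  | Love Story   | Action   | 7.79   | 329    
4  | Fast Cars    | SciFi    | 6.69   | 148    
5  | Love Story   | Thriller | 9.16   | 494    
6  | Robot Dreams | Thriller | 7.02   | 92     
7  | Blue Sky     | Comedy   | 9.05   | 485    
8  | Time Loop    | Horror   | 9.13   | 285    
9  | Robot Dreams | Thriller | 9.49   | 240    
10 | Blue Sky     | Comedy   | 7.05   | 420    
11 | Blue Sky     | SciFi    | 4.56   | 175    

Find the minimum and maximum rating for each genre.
SELECT genre, MIN(rating), MAX(rating)
FROM movies
GROUP BY genre

Result:
  Action: min=7.79, max=7.79
  Comedy: min=7.05, max=9.05
  Horror: min=9.13, max=9.13
  Romance: min=5.12, max=5.12
  SciFi: min=4.56, max=6.69
  Thriller: min=7.02, max=9.49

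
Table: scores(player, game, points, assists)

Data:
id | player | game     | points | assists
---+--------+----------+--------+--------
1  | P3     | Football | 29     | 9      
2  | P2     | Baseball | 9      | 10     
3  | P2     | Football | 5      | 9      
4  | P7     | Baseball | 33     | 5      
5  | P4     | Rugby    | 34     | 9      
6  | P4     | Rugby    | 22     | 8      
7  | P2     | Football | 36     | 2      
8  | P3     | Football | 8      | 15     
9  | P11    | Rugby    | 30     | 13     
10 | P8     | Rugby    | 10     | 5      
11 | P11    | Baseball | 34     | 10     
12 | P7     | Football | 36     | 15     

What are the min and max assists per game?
SELECT game, MIN(assists), MAX(assists)
FROM scores
GROUP BY game

Result:
  Baseball: min=5, max=10
  Football: min=2, max=15
  Rugby: min=5, max=13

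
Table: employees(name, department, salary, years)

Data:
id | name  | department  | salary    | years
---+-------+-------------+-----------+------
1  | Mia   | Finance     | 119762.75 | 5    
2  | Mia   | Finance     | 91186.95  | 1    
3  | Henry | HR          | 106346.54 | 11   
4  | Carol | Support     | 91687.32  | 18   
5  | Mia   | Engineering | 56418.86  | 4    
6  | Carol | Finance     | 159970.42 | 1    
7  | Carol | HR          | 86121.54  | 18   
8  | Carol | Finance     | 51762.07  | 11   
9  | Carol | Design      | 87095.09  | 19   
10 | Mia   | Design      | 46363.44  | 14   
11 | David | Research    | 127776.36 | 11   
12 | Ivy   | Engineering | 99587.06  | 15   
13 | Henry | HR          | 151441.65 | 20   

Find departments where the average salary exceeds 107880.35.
SELECT department, AVG(salary)
FROM employees
GROUP BY department
HAVING AVG(salary) > 107880.35

Result:
  HR: avg=114636.58
  Research: avg=127776.36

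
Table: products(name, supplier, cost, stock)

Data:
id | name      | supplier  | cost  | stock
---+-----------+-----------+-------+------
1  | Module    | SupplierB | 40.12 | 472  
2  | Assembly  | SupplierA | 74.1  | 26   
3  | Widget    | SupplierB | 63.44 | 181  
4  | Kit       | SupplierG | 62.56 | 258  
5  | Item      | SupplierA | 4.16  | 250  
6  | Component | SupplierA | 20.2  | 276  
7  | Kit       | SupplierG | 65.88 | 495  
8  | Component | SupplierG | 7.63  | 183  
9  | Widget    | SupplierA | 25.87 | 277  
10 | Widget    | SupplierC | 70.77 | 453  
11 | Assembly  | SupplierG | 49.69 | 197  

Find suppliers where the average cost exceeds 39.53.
SELECT supplier, AVG(cost)
FROM products
GROUP BY supplier
HAVING AVG(cost) > 39.53

Result:
  SupplierB: avg=51.78
  SupplierC: avg=70.77
  SupplierG: avg=46.44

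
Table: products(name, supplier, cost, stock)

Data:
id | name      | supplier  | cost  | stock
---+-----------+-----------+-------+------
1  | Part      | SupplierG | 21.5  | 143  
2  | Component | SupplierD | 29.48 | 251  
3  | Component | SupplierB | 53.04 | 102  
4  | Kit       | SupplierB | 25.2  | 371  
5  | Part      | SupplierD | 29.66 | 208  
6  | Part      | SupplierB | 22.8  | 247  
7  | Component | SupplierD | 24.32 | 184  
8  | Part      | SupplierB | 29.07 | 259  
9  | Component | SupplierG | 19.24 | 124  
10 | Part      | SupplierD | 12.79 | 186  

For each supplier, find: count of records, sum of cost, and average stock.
SELECT supplier,
       COUNT(*) as cnt,
       SUM(cost) as total_cost,
       AVG(stock) as avg_stock
FROM products
GROUP BY supplier

Result:
  SupplierB: 4 records, 130.11 total cost, 244.75 avg stock
  SupplierD: 4 records, 96.25 total cost, 207.25 avg stock
  SupplierG: 2 records, 40.74 total cost, 133.50 avg stock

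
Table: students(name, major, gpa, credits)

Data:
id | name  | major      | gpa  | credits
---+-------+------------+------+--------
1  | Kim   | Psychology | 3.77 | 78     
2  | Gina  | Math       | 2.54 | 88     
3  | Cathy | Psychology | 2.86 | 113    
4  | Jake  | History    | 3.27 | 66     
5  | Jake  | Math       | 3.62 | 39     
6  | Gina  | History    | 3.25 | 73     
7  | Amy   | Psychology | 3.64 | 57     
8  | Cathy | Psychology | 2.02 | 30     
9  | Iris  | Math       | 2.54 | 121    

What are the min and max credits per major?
SELECT major, MIN(credits), MAX(credits)
FROM students
GROUP BY major

Result:
  History: min=66, max=73
  Math: min=39, max=121
  Psychology: min=30, max=113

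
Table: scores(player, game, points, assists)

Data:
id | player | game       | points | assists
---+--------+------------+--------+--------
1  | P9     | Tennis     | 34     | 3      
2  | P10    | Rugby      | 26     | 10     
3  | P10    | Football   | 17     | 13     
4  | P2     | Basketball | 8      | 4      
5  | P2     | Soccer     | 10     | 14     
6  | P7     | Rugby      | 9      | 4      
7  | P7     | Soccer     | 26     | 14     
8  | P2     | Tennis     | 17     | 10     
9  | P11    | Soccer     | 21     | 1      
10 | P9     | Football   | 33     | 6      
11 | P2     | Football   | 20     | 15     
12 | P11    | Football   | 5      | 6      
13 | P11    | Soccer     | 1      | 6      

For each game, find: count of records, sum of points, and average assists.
SELECT game,
       COUNT(*) as cnt,
       SUM(points) as total_points,
       AVG(assists) as avg_assists
FROM scores
GROUP BY game

Result:
  Basketball: 1 records, 8 total points, 4.00 avg assists
  Football: 4 records, 75 total points, 10.00 avg assists
  Rugby: 2 records, 35 total points, 7.00 avg assists
  Soccer: 4 records, 58 total points, 8.75 avg assists
  Tennis: 2 records, 51 total points, 6.50 avg assists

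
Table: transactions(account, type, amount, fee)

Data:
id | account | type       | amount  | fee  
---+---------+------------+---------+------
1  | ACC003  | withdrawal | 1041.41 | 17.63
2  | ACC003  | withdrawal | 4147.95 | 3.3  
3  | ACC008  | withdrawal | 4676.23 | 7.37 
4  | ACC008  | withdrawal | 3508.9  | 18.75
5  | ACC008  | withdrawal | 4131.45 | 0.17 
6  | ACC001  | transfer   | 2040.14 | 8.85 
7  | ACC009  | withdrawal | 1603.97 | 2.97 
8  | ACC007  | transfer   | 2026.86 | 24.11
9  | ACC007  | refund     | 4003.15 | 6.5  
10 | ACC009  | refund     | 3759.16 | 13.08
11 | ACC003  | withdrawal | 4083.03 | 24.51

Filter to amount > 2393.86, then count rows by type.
SELECT type, COUNT(*)
FROM transactions
WHERE amount > 2393.86
GROUP BY type

Note: WHERE filters rows before grouping.

Result:
  refund: 2
  withdrawal: 5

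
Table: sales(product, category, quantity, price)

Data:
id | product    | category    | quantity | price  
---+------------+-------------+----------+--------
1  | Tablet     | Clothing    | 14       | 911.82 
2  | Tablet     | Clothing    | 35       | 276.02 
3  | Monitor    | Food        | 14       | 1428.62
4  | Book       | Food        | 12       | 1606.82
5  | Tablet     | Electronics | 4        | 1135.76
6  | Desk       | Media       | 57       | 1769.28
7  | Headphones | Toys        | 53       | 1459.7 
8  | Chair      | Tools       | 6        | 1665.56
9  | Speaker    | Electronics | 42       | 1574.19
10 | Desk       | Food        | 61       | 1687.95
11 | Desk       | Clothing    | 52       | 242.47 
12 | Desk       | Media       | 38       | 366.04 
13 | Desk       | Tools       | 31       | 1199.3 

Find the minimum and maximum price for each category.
SELECT category, MIN(price), MAX(price)
FROM sales
GROUP BY category

Result:
  Clothing: min=242.47, max=911.82
  Electronics: min=1135.76, max=1574.19
  Food: min=1428.62, max=1687.95
  Media: min=366.04, max=1769.28
  Tools: min=1199.30, max=1665.56
  Toys: min=1459.70, max=1459.70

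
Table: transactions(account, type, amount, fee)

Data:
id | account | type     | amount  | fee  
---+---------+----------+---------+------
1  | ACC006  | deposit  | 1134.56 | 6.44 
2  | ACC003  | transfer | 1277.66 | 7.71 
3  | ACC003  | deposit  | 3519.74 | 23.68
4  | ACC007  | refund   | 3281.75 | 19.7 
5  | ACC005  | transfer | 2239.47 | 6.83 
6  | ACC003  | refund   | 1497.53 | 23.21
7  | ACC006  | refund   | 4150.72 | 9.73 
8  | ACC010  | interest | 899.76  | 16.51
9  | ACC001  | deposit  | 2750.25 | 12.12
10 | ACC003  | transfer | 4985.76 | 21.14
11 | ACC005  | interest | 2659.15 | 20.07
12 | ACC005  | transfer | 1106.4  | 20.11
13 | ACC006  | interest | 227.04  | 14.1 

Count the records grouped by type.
SELECT type, COUNT(*) as count
FROM transactions
GROUP BY type

Result:
  deposit: 3
  interest: 3
  refund: 3
  transfer: 4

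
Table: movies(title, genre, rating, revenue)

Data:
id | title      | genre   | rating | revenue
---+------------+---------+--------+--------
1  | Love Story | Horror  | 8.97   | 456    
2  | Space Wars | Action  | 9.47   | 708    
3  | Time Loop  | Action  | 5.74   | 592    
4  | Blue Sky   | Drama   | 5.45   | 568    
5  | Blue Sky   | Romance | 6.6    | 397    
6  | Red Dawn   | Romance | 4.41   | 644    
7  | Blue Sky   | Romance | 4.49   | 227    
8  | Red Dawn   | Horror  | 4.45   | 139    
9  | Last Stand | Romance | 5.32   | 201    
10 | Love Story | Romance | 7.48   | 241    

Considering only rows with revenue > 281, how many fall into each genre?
SELECT genre, COUNT(*)
FROM movies
WHERE revenue > 281
GROUP BY genre

Note: WHERE filters rows before grouping.

Result:
  Action: 2
  Drama: 1
  Horror: 1
  Romance: 2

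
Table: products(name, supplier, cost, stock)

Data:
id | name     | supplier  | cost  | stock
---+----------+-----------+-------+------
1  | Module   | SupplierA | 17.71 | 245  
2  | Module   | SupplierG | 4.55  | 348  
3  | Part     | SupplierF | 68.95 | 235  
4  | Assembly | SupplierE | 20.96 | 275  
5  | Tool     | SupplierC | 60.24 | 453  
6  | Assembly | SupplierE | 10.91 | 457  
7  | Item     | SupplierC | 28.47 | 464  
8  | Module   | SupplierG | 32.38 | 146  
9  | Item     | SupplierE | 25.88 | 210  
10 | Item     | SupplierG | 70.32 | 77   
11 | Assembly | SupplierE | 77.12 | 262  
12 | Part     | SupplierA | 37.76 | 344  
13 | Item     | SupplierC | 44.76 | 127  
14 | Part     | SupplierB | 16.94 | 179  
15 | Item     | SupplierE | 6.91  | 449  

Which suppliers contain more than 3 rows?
SELECT supplier, COUNT(*) as cnt
FROM products
GROUP BY supplier
HAVING COUNT(*) > 3

Result:
  SupplierE: 5

Note: HAVING filters groups after aggregation, WHERE filters rows before.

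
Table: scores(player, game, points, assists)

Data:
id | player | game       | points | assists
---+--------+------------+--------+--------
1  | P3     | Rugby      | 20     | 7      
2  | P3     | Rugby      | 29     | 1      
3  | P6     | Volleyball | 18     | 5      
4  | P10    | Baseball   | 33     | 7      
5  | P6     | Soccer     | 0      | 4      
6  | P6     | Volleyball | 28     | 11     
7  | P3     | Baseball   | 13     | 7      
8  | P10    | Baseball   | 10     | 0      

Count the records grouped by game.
SELECT game, COUNT(*) as count
FROM scores
GROUP BY game

Result:
  Baseball: 3
  Rugby: 2
  Soccer: 1
  Volleyball: 2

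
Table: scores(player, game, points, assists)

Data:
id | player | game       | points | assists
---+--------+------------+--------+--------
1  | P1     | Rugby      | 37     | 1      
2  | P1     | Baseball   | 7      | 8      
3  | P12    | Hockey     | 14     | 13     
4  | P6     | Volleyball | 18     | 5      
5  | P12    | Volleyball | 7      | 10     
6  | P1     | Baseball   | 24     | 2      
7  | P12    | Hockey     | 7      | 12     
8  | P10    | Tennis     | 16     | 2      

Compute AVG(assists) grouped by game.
SELECT game, AVG(assists) as result
FROM scores
GROUP BY game

Result:
  Baseball: 5.00
  Hockey: 12.50
  Rugby: 1.00
  Tennis: 2.00
  Volleyball: 7.50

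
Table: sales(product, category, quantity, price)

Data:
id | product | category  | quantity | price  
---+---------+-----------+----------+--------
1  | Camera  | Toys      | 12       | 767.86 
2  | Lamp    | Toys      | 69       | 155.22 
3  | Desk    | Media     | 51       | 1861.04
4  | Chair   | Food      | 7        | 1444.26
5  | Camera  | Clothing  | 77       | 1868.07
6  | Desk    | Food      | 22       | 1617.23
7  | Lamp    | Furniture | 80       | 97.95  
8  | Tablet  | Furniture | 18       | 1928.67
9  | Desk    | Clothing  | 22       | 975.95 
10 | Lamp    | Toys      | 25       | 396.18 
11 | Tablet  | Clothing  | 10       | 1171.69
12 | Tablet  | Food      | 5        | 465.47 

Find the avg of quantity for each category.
SELECT category, AVG(quantity) as result
FROM sales
GROUP BY category

Result:
  Clothing: 36.33
  Food: 11.33
  Furniture: 49.00
  Media: 51.00
  Toys: 35.33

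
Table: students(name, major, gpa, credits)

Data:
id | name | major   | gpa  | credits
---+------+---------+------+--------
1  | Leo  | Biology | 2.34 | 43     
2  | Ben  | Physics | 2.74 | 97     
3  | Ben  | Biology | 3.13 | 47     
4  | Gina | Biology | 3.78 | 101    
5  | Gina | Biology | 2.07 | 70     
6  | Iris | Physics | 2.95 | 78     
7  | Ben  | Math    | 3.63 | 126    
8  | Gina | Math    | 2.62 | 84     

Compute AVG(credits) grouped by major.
SELECT major, AVG(credits) as result
FROM students
GROUP BY major

Result:
  Biology: 65.25
  Math: 105.00
  Physics: 87.50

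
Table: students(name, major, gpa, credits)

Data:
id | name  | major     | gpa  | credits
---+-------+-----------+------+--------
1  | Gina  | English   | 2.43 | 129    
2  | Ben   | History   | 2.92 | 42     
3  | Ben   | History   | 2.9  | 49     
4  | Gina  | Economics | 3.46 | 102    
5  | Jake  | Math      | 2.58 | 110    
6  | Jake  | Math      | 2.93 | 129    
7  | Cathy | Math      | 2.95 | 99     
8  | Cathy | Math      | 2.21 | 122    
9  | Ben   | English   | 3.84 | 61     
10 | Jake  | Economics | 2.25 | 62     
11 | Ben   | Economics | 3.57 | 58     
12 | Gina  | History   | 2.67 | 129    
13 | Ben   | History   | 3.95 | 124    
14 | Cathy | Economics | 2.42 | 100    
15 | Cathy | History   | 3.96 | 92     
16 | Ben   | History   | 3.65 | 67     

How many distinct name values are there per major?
SELECT major, COUNT(DISTINCT name)
FROM students
GROUP BY major

Result:
  Economics: 4 distinct
  English: 2 distinct
  History: 3 distinct
  Math: 2 distinct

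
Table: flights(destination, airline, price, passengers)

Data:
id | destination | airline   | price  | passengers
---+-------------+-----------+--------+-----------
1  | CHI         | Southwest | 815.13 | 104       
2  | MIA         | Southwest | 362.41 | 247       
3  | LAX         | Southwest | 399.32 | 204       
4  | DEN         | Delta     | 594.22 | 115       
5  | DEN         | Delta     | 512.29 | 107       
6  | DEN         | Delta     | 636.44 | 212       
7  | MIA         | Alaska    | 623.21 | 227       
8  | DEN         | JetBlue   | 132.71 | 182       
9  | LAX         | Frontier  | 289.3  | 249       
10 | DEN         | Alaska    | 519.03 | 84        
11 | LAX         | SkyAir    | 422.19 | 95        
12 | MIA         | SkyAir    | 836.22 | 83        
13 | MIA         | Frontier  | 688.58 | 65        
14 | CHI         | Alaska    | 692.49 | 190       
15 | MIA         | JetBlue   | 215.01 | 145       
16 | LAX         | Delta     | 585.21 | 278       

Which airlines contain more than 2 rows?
SELECT airline, COUNT(*) as cnt
FROM flights
GROUP BY airline
HAVING COUNT(*) > 2

Result:
  Alaska: 3
  Delta: 4
  Southwest: 3

Note: HAVING filters groups after aggregation, WHERE filters rows before.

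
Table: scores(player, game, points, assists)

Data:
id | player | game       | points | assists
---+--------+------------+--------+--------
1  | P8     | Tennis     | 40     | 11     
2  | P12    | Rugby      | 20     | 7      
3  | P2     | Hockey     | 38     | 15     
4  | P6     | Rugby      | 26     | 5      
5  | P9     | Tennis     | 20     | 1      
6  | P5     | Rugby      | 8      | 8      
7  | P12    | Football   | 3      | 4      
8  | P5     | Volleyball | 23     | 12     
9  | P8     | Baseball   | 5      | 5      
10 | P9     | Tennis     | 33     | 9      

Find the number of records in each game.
SELECT game, COUNT(*) as count
FROM scores
GROUP BY game

Result:
  Baseball: 1
  Football: 1
  Hockey: 1
  Rugby: 3
  Tennis: 3
  Volleyball: 1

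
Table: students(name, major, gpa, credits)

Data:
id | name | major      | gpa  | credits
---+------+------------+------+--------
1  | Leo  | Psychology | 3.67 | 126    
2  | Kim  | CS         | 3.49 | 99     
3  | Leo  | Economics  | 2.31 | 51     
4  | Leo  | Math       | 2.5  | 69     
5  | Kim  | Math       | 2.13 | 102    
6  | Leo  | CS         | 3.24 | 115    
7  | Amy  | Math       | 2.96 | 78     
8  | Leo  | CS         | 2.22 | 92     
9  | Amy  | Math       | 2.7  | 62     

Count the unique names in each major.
SELECT major, COUNT(DISTINCT name)
FROM students
GROUP BY major

Result:
  CS: 2 distinct
  Economics: 1 distinct
  Math: 3 distinct
  Psychology: 1 distinct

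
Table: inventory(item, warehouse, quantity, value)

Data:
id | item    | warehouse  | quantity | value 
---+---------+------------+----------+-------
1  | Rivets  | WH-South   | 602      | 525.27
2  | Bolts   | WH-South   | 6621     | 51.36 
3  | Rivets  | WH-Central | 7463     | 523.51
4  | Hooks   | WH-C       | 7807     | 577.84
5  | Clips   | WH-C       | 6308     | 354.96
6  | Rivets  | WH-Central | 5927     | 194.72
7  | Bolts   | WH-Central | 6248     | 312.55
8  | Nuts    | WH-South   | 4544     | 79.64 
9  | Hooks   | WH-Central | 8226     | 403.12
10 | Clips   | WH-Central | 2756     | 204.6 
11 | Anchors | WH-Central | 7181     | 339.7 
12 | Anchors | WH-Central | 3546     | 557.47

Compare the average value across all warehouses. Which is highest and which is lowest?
SELECT warehouse, AVG(value)
FROM inventory
GROUP BY warehouse
ORDER BY AVG(value)

All groups:
  WH-South: 218.76
  WH-Central: 362.24
  WH-C: 466.40

Highest: WH-C (466.40)
Lowest: WH-South (218.76)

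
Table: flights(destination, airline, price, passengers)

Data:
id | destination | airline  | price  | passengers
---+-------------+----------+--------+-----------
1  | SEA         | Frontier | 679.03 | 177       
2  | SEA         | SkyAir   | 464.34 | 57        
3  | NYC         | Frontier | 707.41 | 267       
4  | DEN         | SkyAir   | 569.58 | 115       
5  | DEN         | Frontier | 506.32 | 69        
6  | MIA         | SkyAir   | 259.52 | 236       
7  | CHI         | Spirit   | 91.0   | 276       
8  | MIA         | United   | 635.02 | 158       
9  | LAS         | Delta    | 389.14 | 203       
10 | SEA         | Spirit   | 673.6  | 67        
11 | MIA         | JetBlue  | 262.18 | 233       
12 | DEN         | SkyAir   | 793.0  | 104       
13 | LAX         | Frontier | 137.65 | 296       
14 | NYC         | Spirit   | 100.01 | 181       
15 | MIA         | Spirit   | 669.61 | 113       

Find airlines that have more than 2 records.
SELECT airline, COUNT(*) as cnt
FROM flights
GROUP BY airline
HAVING COUNT(*) > 2

Result:
  Frontier: 4
  SkyAir: 4
  Spirit: 4

Note: HAVING filters groups after aggregation, WHERE filters rows before.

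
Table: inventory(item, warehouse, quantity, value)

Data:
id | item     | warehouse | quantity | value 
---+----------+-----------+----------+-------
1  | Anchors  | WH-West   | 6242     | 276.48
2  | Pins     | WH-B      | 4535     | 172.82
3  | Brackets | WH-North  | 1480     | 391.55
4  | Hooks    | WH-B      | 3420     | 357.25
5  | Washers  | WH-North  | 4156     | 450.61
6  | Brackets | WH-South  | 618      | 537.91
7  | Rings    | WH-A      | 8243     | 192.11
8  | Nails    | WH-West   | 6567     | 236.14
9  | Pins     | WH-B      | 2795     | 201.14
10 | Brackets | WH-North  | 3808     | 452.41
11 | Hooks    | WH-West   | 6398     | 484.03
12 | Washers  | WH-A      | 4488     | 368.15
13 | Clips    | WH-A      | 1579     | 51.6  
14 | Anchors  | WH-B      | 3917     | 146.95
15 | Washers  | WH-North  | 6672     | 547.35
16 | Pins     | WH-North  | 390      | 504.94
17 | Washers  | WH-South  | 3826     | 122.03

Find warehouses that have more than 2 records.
SELECT warehouse, COUNT(*) as cnt
FROM inventory
GROUP BY warehouse
HAVING COUNT(*) > 2

Result:
  WH-A: 3
  WH-B: 4
  WH-North: 5
  WH-West: 3

Note: HAVING filters groups after aggregation, WHERE filters rows before.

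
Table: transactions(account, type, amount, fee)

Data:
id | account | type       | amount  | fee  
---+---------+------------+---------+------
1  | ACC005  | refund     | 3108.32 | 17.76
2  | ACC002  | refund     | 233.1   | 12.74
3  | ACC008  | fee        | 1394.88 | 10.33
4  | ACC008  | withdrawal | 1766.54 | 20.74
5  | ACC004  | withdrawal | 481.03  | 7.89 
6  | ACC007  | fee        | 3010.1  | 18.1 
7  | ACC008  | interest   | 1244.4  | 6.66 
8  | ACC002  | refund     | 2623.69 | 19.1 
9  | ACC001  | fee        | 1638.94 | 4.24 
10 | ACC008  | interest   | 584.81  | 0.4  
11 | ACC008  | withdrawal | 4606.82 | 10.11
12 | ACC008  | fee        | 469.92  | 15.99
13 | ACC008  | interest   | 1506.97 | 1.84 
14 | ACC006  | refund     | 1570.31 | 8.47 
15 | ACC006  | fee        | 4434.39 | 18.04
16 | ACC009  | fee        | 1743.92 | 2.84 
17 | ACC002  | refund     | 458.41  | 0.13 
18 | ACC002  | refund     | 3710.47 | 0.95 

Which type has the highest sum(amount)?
SELECT type, SUM(amount) as val
FROM transactions
GROUP BY type
ORDER BY val DESC
LIMIT 1

Result: fee with sum(amount) = 12692.15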